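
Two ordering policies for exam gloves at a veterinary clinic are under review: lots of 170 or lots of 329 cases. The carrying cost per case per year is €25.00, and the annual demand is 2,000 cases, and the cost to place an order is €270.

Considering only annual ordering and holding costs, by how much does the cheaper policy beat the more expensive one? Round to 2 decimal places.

€452.37

TC(Q) = (D/Q)S + (Q/2)H
TC(170) = (2,000/170)×270 + (170/2)×25 = €5,301.47
TC(329) = (2,000/329)×270 + (329/2)×25 = €5,753.84
|ΔTC| = |€5,301.47 − €5,753.84| = €452.37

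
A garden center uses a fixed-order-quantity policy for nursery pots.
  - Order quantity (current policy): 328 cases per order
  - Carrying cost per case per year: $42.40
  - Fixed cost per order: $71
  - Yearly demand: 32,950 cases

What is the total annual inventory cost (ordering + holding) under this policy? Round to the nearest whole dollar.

$14,086

Annual ordering cost = (D/Q)·S = (32,950/328) × 71 = $7,132.47
Annual holding cost  = (Q/2)·H = (328/2) × 42.4 = $6,953.60
Total = $7,132.47 + $6,953.60 = $14,086.07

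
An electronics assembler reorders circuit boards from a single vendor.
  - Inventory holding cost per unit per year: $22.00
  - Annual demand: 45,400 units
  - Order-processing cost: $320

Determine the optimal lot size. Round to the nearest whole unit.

1,149 units

2DS/H = 2·45,400·320/22 = 1,320,727.27
EOQ = √1,320,727.27 ≈ 1,149.23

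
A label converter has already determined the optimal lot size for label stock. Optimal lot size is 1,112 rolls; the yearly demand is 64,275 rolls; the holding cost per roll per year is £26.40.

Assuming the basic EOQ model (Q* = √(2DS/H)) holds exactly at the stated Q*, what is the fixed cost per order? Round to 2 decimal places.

Since Q* = (2DS/H)^½, squaring gives Q*²·H = 2DS.
S = Q²H / (2D) = 1,112² × 26.4 / (2 × 64,275) = 253.9460

£253.95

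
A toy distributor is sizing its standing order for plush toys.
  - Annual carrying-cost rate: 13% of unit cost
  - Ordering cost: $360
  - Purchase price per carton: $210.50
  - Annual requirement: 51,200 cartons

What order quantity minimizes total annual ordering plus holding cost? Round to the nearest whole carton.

1,161 cartons

Carrying cost H = $210.5 × 13% = $27.3650/carton/yr
Optimal lot size Q* = (2 × 51,200 × $360 / $27.365)^½ ≈ 1,160.66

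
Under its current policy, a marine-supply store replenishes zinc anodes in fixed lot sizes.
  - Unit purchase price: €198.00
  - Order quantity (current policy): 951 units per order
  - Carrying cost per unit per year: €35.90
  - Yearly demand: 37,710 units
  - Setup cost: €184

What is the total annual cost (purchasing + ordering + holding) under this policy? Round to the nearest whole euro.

€7,490,947

Annual ordering cost = (D/Q)·S = (37,710/951) × 184 = €7,296.15
Annual holding cost  = (Q/2)·H = (951/2) × 35.9 = €17,070.45
Purchase cost = D·C = 37,710 × 198 = €7,466,580.00
Total = €7,296.15 + €17,070.45 + €7,466,580.00 = €7,490,946.60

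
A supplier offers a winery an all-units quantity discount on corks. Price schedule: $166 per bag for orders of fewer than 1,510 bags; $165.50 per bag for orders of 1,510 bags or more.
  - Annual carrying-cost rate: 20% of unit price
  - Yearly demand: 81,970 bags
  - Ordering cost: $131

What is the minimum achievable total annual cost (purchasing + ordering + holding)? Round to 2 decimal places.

$13,598,136.80

H₁ = 20%×$166 = $33.2000;  H₂ = 20%×$165.50 = $33.1000
EOQ₁ = √(2×81,970×131/33.2000) = 804.28  (< 1,510, feasible at tier 1)
EOQ₂ = √(2×81,970×131/33.1000) = 805.50  (< 1,510 → use Q = 1,510 at tier-2 price)
TC(tier 1 (EOQ₁), Q≈804.3) = $13,633,722.21
TC(tier 2, Q≈1,510.0) = $13,598,136.80
Minimum at tier 2: $13,598,136.80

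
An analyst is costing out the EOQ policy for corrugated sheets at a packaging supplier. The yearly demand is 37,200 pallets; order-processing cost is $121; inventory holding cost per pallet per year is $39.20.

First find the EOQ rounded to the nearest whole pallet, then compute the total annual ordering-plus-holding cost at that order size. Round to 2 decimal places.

Q* = √(2·D·S / H) = √(2·37,200·121 / 39.2) = √229,653.1 ≈ 479.22 → Q = 479 pallets
Orders/yr = 37,200/479 = 77.662; ordering cost = 77.662 × $121 = $9,397.08
Average inventory = 479/2 = 239.5; holding cost = 239.5 × $39.2 = $9,388.40
Total = $9,397.08 + $9,388.40 = $18,785.48

$18,785.48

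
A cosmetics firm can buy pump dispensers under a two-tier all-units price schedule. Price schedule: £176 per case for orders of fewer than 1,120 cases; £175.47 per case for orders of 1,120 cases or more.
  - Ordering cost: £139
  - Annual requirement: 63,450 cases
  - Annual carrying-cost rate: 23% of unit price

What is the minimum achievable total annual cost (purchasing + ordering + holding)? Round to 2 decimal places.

£11,164,046.63

H₁ = 23%×£176 = £40.4800;  H₂ = 23%×£175.47 = £40.3581
EOQ₁ = √(2×63,450×139/40.4800) = 660.11  (< 1,120, feasible at tier 1)
EOQ₂ = √(2×63,450×139/40.3581) = 661.11  (< 1,120 → use Q = 1,120 at tier-2 price)
TC(tier 1 (EOQ₁), Q≈660.1) = £11,193,921.35
TC(tier 2, Q≈1,120.0) = £11,164,046.63
Minimum at tier 2: £11,164,046.63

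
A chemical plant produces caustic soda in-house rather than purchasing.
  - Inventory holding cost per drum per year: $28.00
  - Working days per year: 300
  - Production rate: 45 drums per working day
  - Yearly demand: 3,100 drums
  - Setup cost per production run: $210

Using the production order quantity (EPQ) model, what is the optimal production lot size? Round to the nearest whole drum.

246 drums

Daily demand d = 3,100/300 = 10.333; p = 45; 1 − d/p = 0.77037
EPQ = √(2DS / (H(1 − d/p)))
    = √(2 × 3,100 × 210 / (28 × 0.77037)) ≈ 245.68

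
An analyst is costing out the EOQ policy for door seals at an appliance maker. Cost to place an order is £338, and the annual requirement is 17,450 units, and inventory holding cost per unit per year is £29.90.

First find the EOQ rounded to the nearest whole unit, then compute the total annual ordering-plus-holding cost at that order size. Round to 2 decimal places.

£18,780.48

EOQ = √(2DS/H) = √(2 × 17,450 × 338 / 29.9)
    = √(394,521.74) ≈ 628.11 → Q = 628 units
Orders/yr = 17,450/628 = 27.787; ordering cost = 27.787 × £338 = £9,391.88
Average inventory = 628/2 = 314; holding cost = 314 × £29.9 = £9,388.60
Total = £9,391.88 + £9,388.60 = £18,780.48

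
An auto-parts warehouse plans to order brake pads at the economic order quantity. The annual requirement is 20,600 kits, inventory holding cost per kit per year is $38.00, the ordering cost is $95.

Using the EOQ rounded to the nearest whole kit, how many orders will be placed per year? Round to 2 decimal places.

EOQ = √(2DS/H) = √(2 × 20,600 × 95 / 38)
    = √(103,000.00) ≈ 320.94 → Q = 321
N = D/Q = 20,600/321 ≈ 64.174 orders/yr

64.17 orders per year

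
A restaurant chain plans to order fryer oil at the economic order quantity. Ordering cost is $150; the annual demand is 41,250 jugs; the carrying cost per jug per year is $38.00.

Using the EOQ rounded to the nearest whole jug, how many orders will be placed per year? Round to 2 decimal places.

72.24 orders per year

Optimal lot size Q* = (2 × 41,250 × $150 / $38)^½ ≈ 570.66 → Q = 571
Orders per year = D/Q = 41,250 / 571 = 72.242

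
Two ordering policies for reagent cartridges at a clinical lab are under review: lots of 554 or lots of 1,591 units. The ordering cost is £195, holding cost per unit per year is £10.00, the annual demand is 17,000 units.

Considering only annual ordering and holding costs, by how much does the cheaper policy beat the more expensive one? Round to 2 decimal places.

For each Q, cost = (D/Q)·S + (Q/2)·H.
TC(554) = (17,000/554)×195 + (554/2)×10 = £8,753.75
TC(1,591) = (17,000/1,591)×195 + (1,591/2)×10 = £10,038.60
|ΔTC| = |£8,753.75 − £10,038.60| = £1,284.84

£1,284.84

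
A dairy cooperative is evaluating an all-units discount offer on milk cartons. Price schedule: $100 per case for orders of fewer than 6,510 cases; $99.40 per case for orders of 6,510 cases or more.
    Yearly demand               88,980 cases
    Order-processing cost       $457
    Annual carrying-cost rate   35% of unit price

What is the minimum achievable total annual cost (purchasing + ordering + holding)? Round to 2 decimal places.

$8,951,352.32

H₁ = 35%×$100 = $35.0000;  H₂ = 35%×$99.40 = $34.7900
EOQ₁ = √(2×88,980×457/35.0000) = 1,524.35  (< 6,510, feasible at tier 1)
EOQ₂ = √(2×88,980×457/34.7900) = 1,528.95  (< 6,510 → use Q = 6,510 at tier-2 price)
TC(tier 1 (EOQ₁), Q≈1,524.4) = $8,951,352.32
TC(tier 2, Q≈6,510.0) = $8,964,099.82
Minimum at tier 1 (EOQ₁): $8,951,352.32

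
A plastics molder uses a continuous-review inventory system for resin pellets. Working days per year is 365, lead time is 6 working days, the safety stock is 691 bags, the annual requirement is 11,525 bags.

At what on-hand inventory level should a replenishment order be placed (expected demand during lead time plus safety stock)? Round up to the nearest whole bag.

Daily demand d = 11,525 / 365 = 31.575 bags/day
Demand during lead time = 31.575 × 6 = 189.45
Reorder point = 189.45 + 691 = 880.45 → round up

881 bags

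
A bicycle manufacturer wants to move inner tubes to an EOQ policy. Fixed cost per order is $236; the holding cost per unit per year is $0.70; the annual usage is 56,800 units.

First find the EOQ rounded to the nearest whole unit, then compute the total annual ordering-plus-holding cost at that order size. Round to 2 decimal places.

$4,332.06

Optimal lot size Q* = (2 × 56,800 × $236 / $0.7)^½ ≈ 6,188.65 → Q = 6,189 units
Annual ordering cost = (D/Q)·S = (56,800/6,189) × 236 = $2,165.91
Annual holding cost  = (Q/2)·H = (6,189/2) × 0.7 = $2,166.15
Total = $2,165.91 + $2,166.15 = $4,332.06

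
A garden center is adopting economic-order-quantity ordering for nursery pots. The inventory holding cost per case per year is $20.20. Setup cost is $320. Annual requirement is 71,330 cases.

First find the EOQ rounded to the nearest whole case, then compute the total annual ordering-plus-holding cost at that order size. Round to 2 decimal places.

$30,366.99

Q* = √(2·D·S / H) = √(2·71,330·320 / 20.2) = √2,259,960.4 ≈ 1,503.32 → Q = 1,503 cases
Orders/yr = 71,330/1,503 = 47.458; ordering cost = 47.458 × $320 = $15,186.69
Average inventory = 1,503/2 = 751.5; holding cost = 751.5 × $20.2 = $15,180.30
Total = $15,186.69 + $15,180.30 = $30,366.99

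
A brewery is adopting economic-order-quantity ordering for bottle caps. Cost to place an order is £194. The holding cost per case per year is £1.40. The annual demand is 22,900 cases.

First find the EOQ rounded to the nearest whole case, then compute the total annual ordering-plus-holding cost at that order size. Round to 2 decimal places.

£3,526.94

EOQ = √(2DS/H) = √(2 × 22,900 × 194 / 1.4)
    = √(6,346,571.43) ≈ 2,519.24 → Q = 2,519 cases
Annual ordering cost = (D/Q)·S = (22,900/2,519) × 194 = £1,763.64
Annual holding cost  = (Q/2)·H = (2,519/2) × 1.4 = £1,763.30
Total = £1,763.64 + £1,763.30 = £3,526.94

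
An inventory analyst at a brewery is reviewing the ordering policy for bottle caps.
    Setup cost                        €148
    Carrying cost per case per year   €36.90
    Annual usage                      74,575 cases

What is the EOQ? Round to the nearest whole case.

2DS/H = 2·74,575·148/36.9 = 598,216.80
EOQ = √598,216.80 ≈ 773.44

773 cases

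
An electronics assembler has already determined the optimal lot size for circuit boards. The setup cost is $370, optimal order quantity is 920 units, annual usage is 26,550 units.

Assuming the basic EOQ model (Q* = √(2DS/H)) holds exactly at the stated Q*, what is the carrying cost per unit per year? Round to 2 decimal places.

$23.21

Since Q* = (2DS/H)^½, squaring gives Q*²·H = 2DS.
H = 2DS / Q² = 2 × 26,550 × 370 / 920² = 23.2124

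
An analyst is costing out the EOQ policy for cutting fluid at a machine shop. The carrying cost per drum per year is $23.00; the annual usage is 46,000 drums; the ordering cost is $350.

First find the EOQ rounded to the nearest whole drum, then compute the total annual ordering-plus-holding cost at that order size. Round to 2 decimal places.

EOQ = √(2DS/H) = √(2 × 46,000 × 350 / 23)
    = √(1,400,000.00) ≈ 1,183.22 → Q = 1,183 drums
Annual ordering cost = (D/Q)·S = (46,000/1,183) × 350 = $13,609.47
Annual holding cost  = (Q/2)·H = (1,183/2) × 23 = $13,604.50
Total = $13,609.47 + $13,604.50 = $27,213.97

$27,213.97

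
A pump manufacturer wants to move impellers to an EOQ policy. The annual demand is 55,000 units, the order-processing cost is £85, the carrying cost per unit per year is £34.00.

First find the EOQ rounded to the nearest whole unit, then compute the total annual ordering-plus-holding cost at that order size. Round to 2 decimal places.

£17,829.76

EOQ = √(2DS/H) = √(2 × 55,000 × 85 / 34)
    = √(275,000.00) ≈ 524.40 → Q = 524 units
Annual ordering cost = (D/Q)·S = (55,000/524) × 85 = £8,921.76
Annual holding cost  = (Q/2)·H = (524/2) × 34 = £8,908.00
Total = £8,921.76 + £8,908.00 = £17,829.76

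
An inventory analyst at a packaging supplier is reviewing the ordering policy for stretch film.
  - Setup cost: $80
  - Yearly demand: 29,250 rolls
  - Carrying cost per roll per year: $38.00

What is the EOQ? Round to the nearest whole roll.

351 rolls

Q* = √(2·D·S / H) = √(2·29,250·80 / 38) = √123,157.9 ≈ 350.94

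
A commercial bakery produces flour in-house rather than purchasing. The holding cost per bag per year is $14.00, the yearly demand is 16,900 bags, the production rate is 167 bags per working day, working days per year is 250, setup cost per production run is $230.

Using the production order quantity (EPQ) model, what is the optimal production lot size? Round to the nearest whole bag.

Daily demand d = 16,900/250 = 67.600; p = 167; 1 − d/p = 0.59521
EPQ = √(2DS / (H(1 − d/p)))
    = √(2 × 16,900 × 230 / (14 × 0.59521)) ≈ 965.88

966 bags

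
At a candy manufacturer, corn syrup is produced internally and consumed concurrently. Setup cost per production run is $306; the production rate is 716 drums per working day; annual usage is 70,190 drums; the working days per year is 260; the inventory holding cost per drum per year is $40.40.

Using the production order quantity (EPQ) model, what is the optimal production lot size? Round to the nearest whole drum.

1,306 drums

Daily demand d = 70,190/260 = 269.962; p = 716; 1 − d/p = 0.62296
EPQ = √(2DS / (H(1 − d/p)))
    = √(2 × 70,190 × 306 / (40.4 × 0.62296)) ≈ 1,306.45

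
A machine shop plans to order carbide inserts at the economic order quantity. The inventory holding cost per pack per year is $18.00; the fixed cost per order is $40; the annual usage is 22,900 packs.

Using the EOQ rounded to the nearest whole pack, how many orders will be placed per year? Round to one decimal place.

71.8 orders per year

EOQ = √(2DS/H) = √(2 × 22,900 × 40 / 18)
    = √(101,777.78) ≈ 319.03 → Q = 319
Orders per year = D/Q = 22,900 / 319 = 71.787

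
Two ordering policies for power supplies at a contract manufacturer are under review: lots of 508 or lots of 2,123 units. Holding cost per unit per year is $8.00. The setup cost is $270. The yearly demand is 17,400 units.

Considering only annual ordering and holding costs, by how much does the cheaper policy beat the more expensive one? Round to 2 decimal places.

$575.13

Annual cost at Q: ordering D·S/Q plus holding Q·H/2.
TC(508) = (17,400/508)×270 + (508/2)×8 = $11,280.03
TC(2,123) = (17,400/2,123)×270 + (2,123/2)×8 = $10,704.91
Lots of 2,123 are cheaper by $575.13.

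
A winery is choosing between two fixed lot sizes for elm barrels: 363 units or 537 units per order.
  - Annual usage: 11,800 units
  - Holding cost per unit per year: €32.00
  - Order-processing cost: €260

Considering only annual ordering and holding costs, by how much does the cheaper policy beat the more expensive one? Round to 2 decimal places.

€45.43

Annual cost at Q: ordering D·S/Q plus holding Q·H/2.
TC(363) = (11,800/363)×260 + (363/2)×32 = €14,259.79
TC(537) = (11,800/537)×260 + (537/2)×32 = €14,305.22
Lots of 363 are cheaper by €45.43.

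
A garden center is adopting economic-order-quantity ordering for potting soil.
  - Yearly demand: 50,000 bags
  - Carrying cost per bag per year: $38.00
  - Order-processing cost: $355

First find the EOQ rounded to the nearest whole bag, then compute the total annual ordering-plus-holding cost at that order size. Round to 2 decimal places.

$36,728.74

Q* = √(2·D·S / H) = √(2·50,000·355 / 38) = √934,210.5 ≈ 966.55 → Q = 967 bags
Annual ordering cost = (D/Q)·S = (50,000/967) × 355 = $18,355.74
Annual holding cost  = (Q/2)·H = (967/2) × 38 = $18,373.00
Total = $18,355.74 + $18,373.00 = $36,728.74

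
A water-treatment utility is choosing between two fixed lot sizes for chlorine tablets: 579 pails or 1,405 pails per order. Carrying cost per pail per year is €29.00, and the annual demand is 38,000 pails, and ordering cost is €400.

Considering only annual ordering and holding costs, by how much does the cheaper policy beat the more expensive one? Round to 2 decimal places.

TC(Q) = (D/Q)S + (Q/2)H
TC(579) = (38,000/579)×400 + (579/2)×29 = €34,647.66
TC(1,405) = (38,000/1,405)×400 + (1,405/2)×29 = €31,191.01
|ΔTC| = |€34,647.66 − €31,191.01| = €3,456.65

€3,456.65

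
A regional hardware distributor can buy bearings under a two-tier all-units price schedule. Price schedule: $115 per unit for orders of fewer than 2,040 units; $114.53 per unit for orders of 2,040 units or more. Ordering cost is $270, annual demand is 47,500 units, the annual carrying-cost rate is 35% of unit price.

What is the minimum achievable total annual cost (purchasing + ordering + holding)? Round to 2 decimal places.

H₁ = 35%×$115 = $40.2500;  H₂ = 35%×$114.53 = $40.0855
EOQ₁ = √(2×47,500×270/40.2500) = 798.29  (< 2,040, feasible at tier 1)
EOQ₂ = √(2×47,500×270/40.0855) = 799.93  (< 2,040 → use Q = 2,040 at tier-2 price)
TC(tier 1 (EOQ₁), Q≈798.3) = $5,494,631.18
TC(tier 2, Q≈2,040.0) = $5,487,348.97
Minimum at tier 2: $5,487,348.97

$5,487,348.97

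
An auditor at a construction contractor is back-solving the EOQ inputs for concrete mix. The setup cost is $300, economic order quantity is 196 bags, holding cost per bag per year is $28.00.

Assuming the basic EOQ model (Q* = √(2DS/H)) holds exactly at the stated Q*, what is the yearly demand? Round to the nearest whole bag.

1,793 bags per year

EOQ relation: Q² = 2DS/H, so rearrange for the unknown.
D = Q²H / (2S) = 196² × 28 / (2 × 300) = 1,792.75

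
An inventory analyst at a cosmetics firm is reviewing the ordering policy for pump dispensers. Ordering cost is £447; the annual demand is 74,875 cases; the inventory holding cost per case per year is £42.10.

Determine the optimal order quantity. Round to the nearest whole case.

2DS/H = 2·74,875·447/42.1 = 1,589,982.19
EOQ = √1,589,982.19 ≈ 1,260.94

1,261 cases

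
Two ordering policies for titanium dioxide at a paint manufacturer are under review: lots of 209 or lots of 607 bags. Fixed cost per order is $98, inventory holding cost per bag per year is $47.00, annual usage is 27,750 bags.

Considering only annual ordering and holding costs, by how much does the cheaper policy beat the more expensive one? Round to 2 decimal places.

Annual cost at Q: ordering D·S/Q plus holding Q·H/2.
TC(209) = (27,750/209)×98 + (209/2)×47 = $17,923.46
TC(607) = (27,750/607)×98 + (607/2)×47 = $18,744.73
|ΔTC| = |$17,923.46 − $18,744.73| = $821.27

$821.27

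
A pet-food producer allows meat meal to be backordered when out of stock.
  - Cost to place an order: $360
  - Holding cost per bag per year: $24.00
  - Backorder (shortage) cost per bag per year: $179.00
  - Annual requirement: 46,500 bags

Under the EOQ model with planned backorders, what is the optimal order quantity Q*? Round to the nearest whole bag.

Q* = √(2DS/H) · √((H + b)/b)
   = √(2 × 46,500 × 360 / 24) · √((24 + 179) / 179)
   = 1,181.101 × 1.0649 ≈ 1,257.79

1,258 bags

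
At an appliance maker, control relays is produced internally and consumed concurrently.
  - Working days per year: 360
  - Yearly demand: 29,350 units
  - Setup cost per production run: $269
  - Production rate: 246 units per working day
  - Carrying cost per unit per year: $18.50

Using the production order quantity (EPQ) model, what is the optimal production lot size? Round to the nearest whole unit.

1,130 units

Daily demand d = 29,350/360 = 81.528; p = 246; 1 − d/p = 0.66859
EPQ = √(2DS / (H(1 − d/p)))
    = √(2 × 29,350 × 269 / (18.5 × 0.66859)) ≈ 1,129.88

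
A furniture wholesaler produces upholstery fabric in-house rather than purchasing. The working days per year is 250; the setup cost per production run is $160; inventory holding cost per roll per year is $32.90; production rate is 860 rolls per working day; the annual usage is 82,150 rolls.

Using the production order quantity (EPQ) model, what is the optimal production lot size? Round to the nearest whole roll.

1,137 rolls

Daily demand d = 82,150/250 = 328.600; p = 860; 1 − d/p = 0.61791
EPQ = √(2DS / (H(1 − d/p)))
    = √(2 × 82,150 × 160 / (32.9 × 0.61791)) ≈ 1,137.15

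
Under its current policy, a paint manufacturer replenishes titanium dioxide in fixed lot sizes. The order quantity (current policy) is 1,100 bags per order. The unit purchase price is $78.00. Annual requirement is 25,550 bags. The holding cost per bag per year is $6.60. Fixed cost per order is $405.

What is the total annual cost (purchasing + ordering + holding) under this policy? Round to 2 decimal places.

$2,005,937.05

Orders/yr = 25,550/1,100 = 23.227; ordering cost = 23.227 × $405 = $9,407.05
Average inventory = 1,100/2 = 550; holding cost = 550 × $6.6 = $3,630.00
Purchase cost = D·C = 25,550 × 78 = $1,992,900.00
Total = $9,407.05 + $3,630.00 + $1,992,900.00 = $2,005,937.05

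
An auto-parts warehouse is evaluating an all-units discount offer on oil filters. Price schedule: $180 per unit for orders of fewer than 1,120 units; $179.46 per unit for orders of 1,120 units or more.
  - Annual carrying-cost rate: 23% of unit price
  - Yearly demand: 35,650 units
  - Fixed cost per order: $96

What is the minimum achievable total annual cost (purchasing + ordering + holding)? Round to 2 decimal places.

H₁ = 23%×$180 = $41.4000;  H₂ = 23%×$179.46 = $41.2758
EOQ₁ = √(2×35,650×96/41.4000) = 406.61  (< 1,120, feasible at tier 1)
EOQ₂ = √(2×35,650×96/41.2758) = 407.22  (< 1,120 → use Q = 1,120 at tier-2 price)
TC(tier 1 (EOQ₁), Q≈406.6) = $6,433,833.74
TC(tier 2, Q≈1,120.0) = $6,423,919.16
Minimum at tier 2: $6,423,919.16

$6,423,919.16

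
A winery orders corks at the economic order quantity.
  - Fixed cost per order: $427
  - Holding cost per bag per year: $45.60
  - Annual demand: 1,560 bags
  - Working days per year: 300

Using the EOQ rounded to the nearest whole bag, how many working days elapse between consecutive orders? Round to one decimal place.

32.9 days

2DS/H = 2·1,560·427/45.6 = 29,215.79
EOQ = √29,215.79 ≈ 170.93 → Q = 171 bags
Days between orders = 300 / (D/Q) = 300 / 9.123 ≈ 32.885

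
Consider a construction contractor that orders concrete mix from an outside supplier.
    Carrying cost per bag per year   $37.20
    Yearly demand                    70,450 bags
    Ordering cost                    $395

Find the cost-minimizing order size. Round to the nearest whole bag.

1,223 bags

Q* = √(2·D·S / H) = √(2·70,450·395 / 37.2) = √1,496,115.6 ≈ 1,223.16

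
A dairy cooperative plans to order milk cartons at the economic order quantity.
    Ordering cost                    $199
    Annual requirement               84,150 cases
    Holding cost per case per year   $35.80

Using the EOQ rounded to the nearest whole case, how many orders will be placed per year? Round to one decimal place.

87.0 orders per year

2DS/H = 2·84,150·199/35.8 = 935,522.35
EOQ = √935,522.35 ≈ 967.22 → Q = 967
N = D/Q = 84,150/967 ≈ 87.022 orders/yr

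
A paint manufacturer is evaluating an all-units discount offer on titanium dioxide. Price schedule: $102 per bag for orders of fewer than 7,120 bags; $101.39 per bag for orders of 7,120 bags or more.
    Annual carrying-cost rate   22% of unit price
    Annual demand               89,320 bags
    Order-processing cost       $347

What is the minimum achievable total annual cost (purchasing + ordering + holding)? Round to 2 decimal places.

H₁ = 22%×$102 = $22.4400;  H₂ = 22%×$101.39 = $22.3058
EOQ₁ = √(2×89,320×347/22.4400) = 1,662.04  (< 7,120, feasible at tier 1)
EOQ₂ = √(2×89,320×347/22.3058) = 1,667.04  (< 7,120 → use Q = 7,120 at tier-2 price)
TC(tier 1 (EOQ₁), Q≈1,662.0) = $9,147,936.28
TC(tier 2, Q≈7,120.0) = $9,139,916.54
Minimum at tier 2: $9,139,916.54

$9,139,916.54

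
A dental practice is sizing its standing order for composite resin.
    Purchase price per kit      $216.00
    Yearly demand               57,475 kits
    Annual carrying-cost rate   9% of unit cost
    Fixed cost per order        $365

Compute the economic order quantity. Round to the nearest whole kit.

Holding cost per kit per year: H = 9% × $216 = $19.4400
2DS/H = 2·57,475·365/19.44 = 2,158,269.03
EOQ = √2,158,269.03 ≈ 1,469.10

1,469 kits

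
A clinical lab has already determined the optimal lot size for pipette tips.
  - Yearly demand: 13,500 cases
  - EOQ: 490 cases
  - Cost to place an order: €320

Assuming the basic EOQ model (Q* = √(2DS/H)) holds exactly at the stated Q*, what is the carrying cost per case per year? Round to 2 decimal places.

EOQ relation: Q² = 2DS/H, so rearrange for the unknown.
H = 2DS / Q² = 2 × 13,500 × 320 / 490² = 35.9850

€35.99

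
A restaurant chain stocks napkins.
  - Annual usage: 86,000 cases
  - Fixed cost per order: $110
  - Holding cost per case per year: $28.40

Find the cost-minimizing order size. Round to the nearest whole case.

2DS/H = 2·86,000·110/28.4 = 666,197.18
EOQ = √666,197.18 ≈ 816.21

816 cases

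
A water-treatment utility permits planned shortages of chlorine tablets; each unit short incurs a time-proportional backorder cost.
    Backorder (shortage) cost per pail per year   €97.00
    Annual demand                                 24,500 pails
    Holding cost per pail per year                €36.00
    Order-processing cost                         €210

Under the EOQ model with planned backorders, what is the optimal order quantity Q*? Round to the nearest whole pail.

626 pails

Q* = √(2DS/H) · √((H + b)/b)
   = √(2 × 24,500 × 210 / 36) · √((36 + 97) / 97)
   = 534.634 × 1.1710 ≈ 626.03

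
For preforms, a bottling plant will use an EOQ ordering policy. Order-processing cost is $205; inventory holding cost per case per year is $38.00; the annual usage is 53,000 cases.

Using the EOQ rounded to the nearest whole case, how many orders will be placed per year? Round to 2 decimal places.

70.11 orders per year

EOQ = √(2DS/H) = √(2 × 53,000 × 205 / 38)
    = √(571,842.11) ≈ 756.20 → Q = 756
N = D/Q = 53,000/756 ≈ 70.106 orders/yr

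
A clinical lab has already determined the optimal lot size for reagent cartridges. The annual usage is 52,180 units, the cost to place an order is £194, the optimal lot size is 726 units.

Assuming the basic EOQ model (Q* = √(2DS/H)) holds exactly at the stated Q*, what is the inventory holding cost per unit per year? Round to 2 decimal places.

£38.41

EOQ relation: Q² = 2DS/H, so rearrange for the unknown.
H = 2DS / Q² = 2 × 52,180 × 194 / 726² = 38.4116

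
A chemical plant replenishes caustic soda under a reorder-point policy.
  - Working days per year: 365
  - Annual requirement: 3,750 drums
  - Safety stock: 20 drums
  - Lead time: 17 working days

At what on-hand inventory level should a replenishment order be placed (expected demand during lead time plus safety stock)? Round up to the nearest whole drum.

Daily demand d = 3,750 / 365 = 10.274 drums/day
Demand during lead time = 10.274 × 17 = 174.66
Reorder point = 174.66 + 20 = 194.66 → round up

195 drums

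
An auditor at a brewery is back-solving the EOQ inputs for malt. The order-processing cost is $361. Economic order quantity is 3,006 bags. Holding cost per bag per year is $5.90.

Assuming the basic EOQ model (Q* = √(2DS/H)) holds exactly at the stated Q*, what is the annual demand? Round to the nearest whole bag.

73,840 bags per year

Since Q* = (2DS/H)^½, squaring gives Q*²·H = 2DS.
D = Q²H / (2S) = 3,006² × 5.9 / (2 × 361) = 73,840.18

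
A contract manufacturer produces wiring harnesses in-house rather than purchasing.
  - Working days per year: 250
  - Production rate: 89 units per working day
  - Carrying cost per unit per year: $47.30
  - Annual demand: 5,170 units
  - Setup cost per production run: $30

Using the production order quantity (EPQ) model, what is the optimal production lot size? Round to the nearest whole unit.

Daily demand d = 5,170/250 = 20.680; p = 89; 1 − d/p = 0.76764
EPQ = √(2DS / (H(1 − d/p)))
    = √(2 × 5,170 × 30 / (47.3 × 0.76764)) ≈ 92.43

92 units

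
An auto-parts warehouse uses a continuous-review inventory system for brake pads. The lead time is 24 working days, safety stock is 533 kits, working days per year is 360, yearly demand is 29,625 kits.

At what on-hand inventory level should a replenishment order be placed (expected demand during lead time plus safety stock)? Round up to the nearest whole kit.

2,508 kits

Daily demand d = 29,625 / 360 = 82.292 kits/day
Demand during lead time = 82.292 × 24 = 1,975.00
Reorder point = 1,975.00 + 533 = 2,508.00 → round up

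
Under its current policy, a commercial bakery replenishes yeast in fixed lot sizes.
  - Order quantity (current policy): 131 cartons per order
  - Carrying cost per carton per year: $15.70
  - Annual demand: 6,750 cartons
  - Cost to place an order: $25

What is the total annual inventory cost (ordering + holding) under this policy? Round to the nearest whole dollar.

Orders/yr = 6,750/131 = 51.527; ordering cost = 51.527 × $25 = $1,288.17
Average inventory = 131/2 = 65.5; holding cost = 65.5 × $15.7 = $1,028.35
Total = $1,288.17 + $1,028.35 = $2,316.52

$2,317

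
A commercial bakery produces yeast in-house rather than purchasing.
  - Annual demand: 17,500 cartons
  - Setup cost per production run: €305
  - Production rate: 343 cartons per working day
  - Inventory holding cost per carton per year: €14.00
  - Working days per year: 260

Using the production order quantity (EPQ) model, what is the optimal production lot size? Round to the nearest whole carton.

Daily demand d = 17,500/260 = 67.308; p = 343; 1 − d/p = 0.80377
EPQ = √(2DS / (H(1 − d/p)))
    = √(2 × 17,500 × 305 / (14 × 0.80377)) ≈ 973.99

974 cartons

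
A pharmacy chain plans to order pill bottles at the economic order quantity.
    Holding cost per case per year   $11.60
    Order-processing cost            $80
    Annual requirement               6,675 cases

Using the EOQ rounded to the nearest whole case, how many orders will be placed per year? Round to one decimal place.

22.0 orders per year

Q* = √(2·D·S / H) = √(2·6,675·80 / 11.6) = √92,069.0 ≈ 303.43 → Q = 303
Orders per year = D/Q = 6,675 / 303 = 22.030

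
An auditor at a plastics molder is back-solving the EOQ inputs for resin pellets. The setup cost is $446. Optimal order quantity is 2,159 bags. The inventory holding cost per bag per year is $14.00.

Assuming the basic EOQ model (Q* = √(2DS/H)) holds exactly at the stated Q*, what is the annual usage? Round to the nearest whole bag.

Since Q* = (2DS/H)^½, squaring gives Q*²·H = 2DS.
D = Q²H / (2S) = 2,159² × 14 / (2 × 446) = 73,159.12

73,159 bags per year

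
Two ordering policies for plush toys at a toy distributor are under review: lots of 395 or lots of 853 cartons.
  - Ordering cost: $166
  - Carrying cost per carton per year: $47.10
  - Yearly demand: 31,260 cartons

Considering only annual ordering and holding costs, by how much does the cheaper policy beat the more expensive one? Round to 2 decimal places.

$3,732.21

For each Q, cost = (D/Q)·S + (Q/2)·H.
TC(395) = (31,260/395)×166 + (395/2)×47.1 = $22,439.36
TC(853) = (31,260/853)×166 + (853/2)×47.1 = $26,171.57
Cheaper: Q = 395.  Difference = $3,732.21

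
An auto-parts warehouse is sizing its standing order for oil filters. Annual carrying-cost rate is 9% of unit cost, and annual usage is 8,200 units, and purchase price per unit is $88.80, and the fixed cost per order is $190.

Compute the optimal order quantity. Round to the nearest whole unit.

624 units

Carrying cost H = $88.8 × 9% = $7.9920/unit/yr
EOQ = √(2DS/H) = √(2 × 8,200 × 190 / 7.992)
    = √(389,889.89) ≈ 624.41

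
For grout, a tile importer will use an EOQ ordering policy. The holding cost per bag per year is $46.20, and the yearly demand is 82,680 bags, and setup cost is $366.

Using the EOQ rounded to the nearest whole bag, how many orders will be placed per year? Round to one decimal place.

72.2 orders per year

EOQ = √(2DS/H) = √(2 × 82,680 × 366 / 46.2)
    = √(1,309,994.81) ≈ 1,144.55 → Q = 1,145
N = D/Q = 82,680/1,145 ≈ 72.210 orders/yr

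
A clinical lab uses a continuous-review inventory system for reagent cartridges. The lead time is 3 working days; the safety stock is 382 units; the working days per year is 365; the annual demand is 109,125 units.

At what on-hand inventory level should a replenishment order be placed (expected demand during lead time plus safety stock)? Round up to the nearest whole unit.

1,279 units

Daily demand d = 109,125 / 365 = 298.973 units/day
Demand during lead time = 298.973 × 3 = 896.92
Reorder point = 896.92 + 382 = 1,278.92 → round up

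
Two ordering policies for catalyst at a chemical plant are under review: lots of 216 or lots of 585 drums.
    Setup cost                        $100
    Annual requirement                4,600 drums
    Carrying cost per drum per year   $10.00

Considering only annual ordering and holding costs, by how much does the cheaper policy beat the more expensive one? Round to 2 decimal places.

$501.70

Annual cost at Q: ordering D·S/Q plus holding Q·H/2.
TC(216) = (4,600/216)×100 + (216/2)×10 = $3,209.63
TC(585) = (4,600/585)×100 + (585/2)×10 = $3,711.32
Cheaper: Q = 216.  Difference = $501.70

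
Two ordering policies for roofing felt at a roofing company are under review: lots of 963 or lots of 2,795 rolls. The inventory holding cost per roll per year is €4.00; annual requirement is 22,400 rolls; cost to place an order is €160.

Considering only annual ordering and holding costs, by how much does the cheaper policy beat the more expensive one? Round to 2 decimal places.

TC(Q) = (D/Q)S + (Q/2)H
TC(963) = (22,400/963)×160 + (963/2)×4 = €5,647.70
TC(2,795) = (22,400/2,795)×160 + (2,795/2)×4 = €6,872.29
Cheaper: Q = 963.  Difference = €1,224.59

€1,224.59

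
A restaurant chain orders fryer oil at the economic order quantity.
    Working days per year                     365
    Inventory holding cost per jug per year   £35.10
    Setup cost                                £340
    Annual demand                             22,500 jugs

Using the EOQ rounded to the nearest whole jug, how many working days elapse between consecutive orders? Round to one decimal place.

10.7 days

2DS/H = 2·22,500·340/35.1 = 435,897.44
EOQ = √435,897.44 ≈ 660.23 → Q = 660 jugs
T = Q/D × 365 days = 660/22,500 × 365 = 10.707 days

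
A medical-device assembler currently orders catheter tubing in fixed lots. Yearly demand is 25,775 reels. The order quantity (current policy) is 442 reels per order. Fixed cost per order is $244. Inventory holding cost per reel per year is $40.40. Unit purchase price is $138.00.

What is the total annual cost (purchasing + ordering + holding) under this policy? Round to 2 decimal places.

$3,580,107.13

Ordering: D/Q × S = 25,775/442 × $244 = $14,228.73
Holding:  Q/2 × H = 442/2 × $40.4 = $8,928.40
Purchase cost = D·C = 25,775 × 138 = $3,556,950.00
Total = $14,228.73 + $8,928.40 + $3,556,950.00 = $3,580,107.13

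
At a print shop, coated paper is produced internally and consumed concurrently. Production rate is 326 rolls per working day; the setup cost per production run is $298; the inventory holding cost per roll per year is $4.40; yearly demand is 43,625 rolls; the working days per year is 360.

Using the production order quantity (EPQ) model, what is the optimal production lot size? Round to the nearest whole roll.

d = 43,625/360 = 121.1806 rolls/day;  effective holding cost H(1 − d/p) = 4.4·(1 − 121.1806/326) = 2.76443
Q* = √(2DS / H_eff) = √(2·43,625·298 / 2.76443) ≈ 3,066.82

3,067 rolls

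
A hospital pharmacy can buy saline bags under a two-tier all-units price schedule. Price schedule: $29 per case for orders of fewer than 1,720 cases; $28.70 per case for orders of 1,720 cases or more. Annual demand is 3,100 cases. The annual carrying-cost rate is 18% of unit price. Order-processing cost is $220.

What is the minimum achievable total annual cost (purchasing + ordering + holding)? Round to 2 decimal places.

H₁ = 18%×$29 = $5.2200;  H₂ = 18%×$28.70 = $5.1660
EOQ₁ = √(2×3,100×220/5.2200) = 511.18  (< 1,720, feasible at tier 1)
EOQ₂ = √(2×3,100×220/5.1660) = 513.84  (< 1,720 → use Q = 1,720 at tier-2 price)
TC(tier 1 (EOQ₁), Q≈511.2) = $92,568.35
TC(tier 2, Q≈1,720.0) = $93,809.27
Minimum at tier 1 (EOQ₁): $92,568.35

$92,568.35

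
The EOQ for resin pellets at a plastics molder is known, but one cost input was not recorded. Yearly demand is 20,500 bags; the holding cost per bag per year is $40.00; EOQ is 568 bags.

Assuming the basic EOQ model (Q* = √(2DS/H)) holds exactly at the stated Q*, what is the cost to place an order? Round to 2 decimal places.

From Q* = √(2DS/H) ⇒ Q*² = 2DS/H.
S = Q²H / (2D) = 568² × 40 / (2 × 20,500) = 314.7551

$314.76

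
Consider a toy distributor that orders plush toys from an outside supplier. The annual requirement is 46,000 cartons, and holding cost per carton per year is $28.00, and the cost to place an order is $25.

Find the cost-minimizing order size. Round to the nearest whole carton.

287 cartons

Optimal lot size Q* = (2 × 46,000 × $25 / $28)^½ ≈ 286.61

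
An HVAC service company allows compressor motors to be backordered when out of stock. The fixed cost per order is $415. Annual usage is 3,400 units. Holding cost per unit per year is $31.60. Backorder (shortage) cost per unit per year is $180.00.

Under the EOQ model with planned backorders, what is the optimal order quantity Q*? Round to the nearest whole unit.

Q* = √(2DS/H) · √((H + b)/b)
   = √(2 × 3,400 × 415 / 31.6) · √((31.6 + 180) / 180)
   = 298.837 × 1.0842 ≈ 324.01

324 units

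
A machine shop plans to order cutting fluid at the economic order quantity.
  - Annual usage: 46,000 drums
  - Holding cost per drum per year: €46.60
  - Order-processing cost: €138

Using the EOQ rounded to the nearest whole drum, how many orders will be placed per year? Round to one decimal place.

88.1 orders per year

Q* = √(2·D·S / H) = √(2·46,000·138 / 46.6) = √272,446.4 ≈ 521.96 → Q = 522
Orders per year = D/Q = 46,000 / 522 = 88.123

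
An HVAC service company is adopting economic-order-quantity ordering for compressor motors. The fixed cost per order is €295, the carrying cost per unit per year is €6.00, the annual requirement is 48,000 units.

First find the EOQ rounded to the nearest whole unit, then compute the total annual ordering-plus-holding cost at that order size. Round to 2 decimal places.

€13,035.34

2DS/H = 2·48,000·295/6 = 4,720,000.00
EOQ = √4,720,000.00 ≈ 2,172.56 → Q = 2,173 units
Annual ordering cost = (D/Q)·S = (48,000/2,173) × 295 = €6,516.34
Annual holding cost  = (Q/2)·H = (2,173/2) × 6 = €6,519.00
Total = €6,516.34 + €6,519.00 = €13,035.34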